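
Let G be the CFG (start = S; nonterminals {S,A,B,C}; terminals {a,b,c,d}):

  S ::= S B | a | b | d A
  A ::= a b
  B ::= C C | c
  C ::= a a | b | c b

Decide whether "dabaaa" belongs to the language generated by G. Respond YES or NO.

Convert to CNF:
  S -> S B | T3 A | a | b
  A -> T0 T1
  B -> C C | c
  C -> T0 T0 | T2 T1 | b
  T0 -> a
  T1 -> b
  T2 -> c
  T3 -> d

CYK table (by increasing span):
  cell(0,0) d: {T3}  orig:{}
  cell(1,1) a: {S,T0}  orig:{S}
  cell(2,2) b: {C,S,T1}  orig:{C,S}
  cell(3,3) a: {S,T0}  orig:{S}
  cell(4,4) a: {S,T0}  orig:{S}
  cell(5,5) a: {S,T0}  orig:{S}
  cell(0,1) da: ∅
  cell(1,2) ab: {A}
  cell(2,3) ba: ∅
  cell(3,4) aa: {C}
  cell(4,5) aa: {C}
  cell(0,2) dab: {S}
  cell(1,3) aba: ∅
  cell(2,4) baa: {B}
  cell(3,5) aaa: ∅
  cell(0,3) daba: ∅
  cell(1,4) abaa: {S}
  cell(2,5) baaa: ∅
  cell(0,4) dabaa: ∅
  cell(1,5) abaaa: ∅
  cell(0,5) dabaaa: ∅

S ∉ T[0,5] ⇒ NO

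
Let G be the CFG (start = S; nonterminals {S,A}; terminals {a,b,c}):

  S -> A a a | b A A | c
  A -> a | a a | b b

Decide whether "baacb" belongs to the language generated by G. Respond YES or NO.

CNF form of G:
  S -> A X2 | T1 X3 | c
  A -> T0 T0 | T1 T1 | a
  T0 -> a
  T1 -> b
  X2 -> T0 T0
  X3 -> A A

CYK table (by increasing span):
  T[0,0] 'b' = {T1}  orig:{}
  T[1,1] 'a' = {A,T0}  orig:{A}
  T[2,2] 'a' = {A,T0}  orig:{A}
  T[3,3] 'c' = {S}
  T[4,4] 'b' = {T1}  orig:{}
  T[0,1] 'ba' = ∅
  T[1,2] 'aa' = {A,X2,X3}  orig:{A}
  T[2,3] 'ac' = ∅
  T[3,4] 'cb' = ∅
  T[0,2] 'baa' = {S}
  T[1,3] 'aac' = ∅
  T[2,4] 'acb' = ∅
  T[0,3] 'baac' = ∅
  T[1,4] 'aacb' = ∅
  T[0,4] 'baacb' = ∅

S ∉ T[0,4] ⇒ NO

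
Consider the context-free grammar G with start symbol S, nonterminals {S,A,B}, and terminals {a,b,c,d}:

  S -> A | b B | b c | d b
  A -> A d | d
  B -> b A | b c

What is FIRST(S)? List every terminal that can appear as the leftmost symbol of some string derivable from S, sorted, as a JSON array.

FIRST sets, iterate to fixpoint:
round 1:
  A via A→d: +{d}
  B via B→b A: +{b}
  S via S→A: +{d}
  S via S→b B: +{b}
  FIRST[S]={b,d}  FIRST[A]={d}  FIRST[B]={b}
round 2: (stable)
  FIRST[S]={b,d}  FIRST[A]={d}  FIRST[B]={b}

FIRST(S) = ["b", "d"]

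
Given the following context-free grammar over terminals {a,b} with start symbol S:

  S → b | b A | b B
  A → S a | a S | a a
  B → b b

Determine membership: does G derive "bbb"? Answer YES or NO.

CNF form of G:
  S -> T1 A | T1 B | b
  A -> S T0 | T0 S | T0 T0
  B -> T1 T1
  T0 -> a
  T1 -> b

CYK table (by increasing span):
  cell(0,0) b: {S,T1}  orig:{S}
  cell(1,1) b: {S,T1}  orig:{S}
  cell(2,2) b: {S,T1}  orig:{S}
  cell(0,1) bb: {B}
  cell(1,2) bb: {B}
  cell(0,2) bbb: {S}

S ∈ T[0,2] ⇒ YES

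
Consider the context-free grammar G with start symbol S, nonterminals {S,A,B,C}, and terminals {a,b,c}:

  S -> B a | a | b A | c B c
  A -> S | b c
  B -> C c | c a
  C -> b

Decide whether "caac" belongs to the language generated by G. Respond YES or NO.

CNF form of G:
  S -> B T0 | T1 A | T2 X4 | a
  A -> B T0 | T1 A | T1 T2 | T2 X3 | a
  B -> C T2 | T2 T0
  C -> b
  T0 -> a
  T1 -> b
  T2 -> c
  X3 -> B T2
  X4 -> B T2

CYK table (by increasing span):
  T[0,0] 'c' = {T2}  orig:{}
  T[1,1] 'a' = {A,S,T0}  orig:{A,S}
  T[2,2] 'a' = {A,S,T0}  orig:{A,S}
  T[3,3] 'c' = {T2}  orig:{}
  T[0,1] 'ca' = {B}
  T[1,2] 'aa' = ∅
  T[2,3] 'ac' = ∅
  T[0,2] 'caa' = {A,S}
  T[1,3] 'aac' = ∅
  T[0,3] 'caac' = ∅

S ∉ T[0,3] ⇒ NO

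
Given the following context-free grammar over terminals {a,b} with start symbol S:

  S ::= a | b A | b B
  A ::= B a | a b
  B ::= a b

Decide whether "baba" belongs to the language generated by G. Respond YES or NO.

CNF form of G:
  S -> T1 A | T1 B | a
  A -> B T0 | T0 T1
  B -> T0 T1
  T0 -> a
  T1 -> b

CYK table (by increasing span):
  cell(0,0) b: {T1}  orig:{}
  cell(1,1) a: {S,T0}  orig:{S}
  cell(2,2) b: {T1}  orig:{}
  cell(3,3) a: {S,T0}  orig:{S}
  cell(0,1) ba: ∅
  cell(1,2) ab: {A,B}
  cell(2,3) ba: ∅
  cell(0,2) bab: {S}
  cell(1,3) aba: {A}
  cell(0,3) baba: {S}

S ∈ T[0,3] ⇒ YES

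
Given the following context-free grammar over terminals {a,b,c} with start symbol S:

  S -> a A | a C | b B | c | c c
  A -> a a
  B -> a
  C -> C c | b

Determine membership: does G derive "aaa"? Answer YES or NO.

Convert to CNF:
  S -> T0 A | T0 C | T1 T1 | T2 B | c
  A -> T0 T0
  B -> a
  C -> C T1 | b
  T0 -> a
  T1 -> c
  T2 -> b

CYK fill:
  cell(0,0) a: {B,T0}  orig:{B}
  cell(1,1) a: {B,T0}  orig:{B}
  cell(2,2) a: {B,T0}  orig:{B}
  cell(0,1) aa: {A}
  cell(1,2) aa: {A}
  cell(0,2) aaa: {S}

S ∈ T[0,2] ⇒ YES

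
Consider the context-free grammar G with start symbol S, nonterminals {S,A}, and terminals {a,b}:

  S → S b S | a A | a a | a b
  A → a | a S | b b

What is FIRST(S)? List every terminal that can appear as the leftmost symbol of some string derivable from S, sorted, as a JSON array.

Compute FIRST by fixpoint:
iter 1:
  A via A→a: +{a}
  A via A→b b: +{b}
  S via S→a A: +{a}
  S: {a}  A: {a,b}
iter 2: done
  S: {a}  A: {a,b}

FIRST(S) = ["a"]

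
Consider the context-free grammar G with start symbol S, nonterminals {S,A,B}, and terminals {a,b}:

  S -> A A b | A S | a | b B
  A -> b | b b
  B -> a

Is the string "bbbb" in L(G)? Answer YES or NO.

Convert to CNF:
  S -> A S | A X1 | T0 B | a
  A -> T0 T0 | b
  B -> a
  T0 -> b
  X1 -> A T0

CYK table (by increasing span):
  [0..0]={A,T0}  "b"  orig:{A}
  [1..1]={A,T0}  "b"  orig:{A}
  [2..2]={A,T0}  "b"  orig:{A}
  [3..3]={A,T0}  "b"  orig:{A}
  [0..1]={A,X1}  "bb"  orig:{A}
  [1..2]={A,X1}  "bb"  orig:{A}
  [2..3]={A,X1}  "bb"  orig:{A}
  [0..2]={S,X1}  "bbb"  orig:{S}
  [1..3]={S,X1}  "bbb"  orig:{S}
  [0..3]={S}  "bbbb"

S ∈ T[0,3] ⇒ YES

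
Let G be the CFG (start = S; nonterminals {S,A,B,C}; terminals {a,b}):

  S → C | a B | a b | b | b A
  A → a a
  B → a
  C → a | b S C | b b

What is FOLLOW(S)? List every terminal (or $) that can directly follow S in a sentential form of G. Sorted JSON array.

FIRST iteration:
iter 1:
  A via A→a a: +{a}
  B via B→a: +{a}
  C via C→a: +{a}
  C via C→b S C: +{b}
  S via S→C: +{a,b}
  FIRST[S]={a,b}  FIRST[A]={a}  FIRST[B]={a}  FIRST[C]={a,b}
iter 2: done
  FIRST[S]={a,b}  FIRST[A]={a}  FIRST[B]={a}  FIRST[C]={a,b}

FOLLOW iteration:
seed FOLLOW(S) with $
pass 1:
  C→b S C: FOLLOW(S) ⊇ FIRST(C) = {a,b}; new: +{a,b}
  S→C: FOLLOW(C) ⊇ FOLLOW(S) ⊇ {$,a,b}; new: +{$,a,b}
  S→a B: FOLLOW(B) ⊇ FOLLOW(S) ⊇ {$,a,b}; new: +{$,a,b}
  S→b A: FOLLOW(A) ⊇ FOLLOW(S) ⊇ {$,a,b}; new: +{$,a,b}
  FOLLOW[S]={$,a,b}  FOLLOW[A]={$,a,b}  FOLLOW[B]={$,a,b}  FOLLOW[C]={$,a,b}
pass 2: done
  FOLLOW[S]={$,a,b}  FOLLOW[A]={$,a,b}  FOLLOW[B]={$,a,b}  FOLLOW[C]={$,a,b}

FOLLOW(S) = ["$", "a", "b"]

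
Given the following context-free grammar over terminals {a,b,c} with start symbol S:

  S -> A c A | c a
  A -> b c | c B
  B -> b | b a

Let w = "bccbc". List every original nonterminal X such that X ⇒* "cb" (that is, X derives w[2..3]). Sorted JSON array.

CNF form of G:
  S -> A X3 | T1 T2
  A -> T0 T1 | T1 B
  B -> T0 T2 | b
  T0 -> b
  T1 -> c
  T2 -> a
  X3 -> T1 A

CYK fill — only the sub-triangle for w[2..3]:
  cell(2,2) c: {T1}  orig:{}
  cell(3,3) b: {B,T0}  orig:{B}
  cell(2,3) cb: {A}

Original NTs in T[2,3] deriving "cb": ["A"]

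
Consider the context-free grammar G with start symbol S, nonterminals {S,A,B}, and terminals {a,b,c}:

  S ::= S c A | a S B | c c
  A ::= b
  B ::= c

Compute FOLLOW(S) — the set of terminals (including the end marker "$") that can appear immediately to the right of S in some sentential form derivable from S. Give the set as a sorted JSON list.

FIRST iteration:
[1]
  A via A→b: +{b}
  B via B→c: +{c}
  S via S→a S B: +{a}
  S via S→c c: +{c}
  FIRST[S]={a,c}  FIRST[A]={b}  FIRST[B]={c}
[2] — fixpoint
  FIRST[S]={a,c}  FIRST[A]={b}  FIRST[B]={c}

FOLLOW iteration:
seed FOLLOW(S) with $
iter 1:
  S→S c A: FOLLOW(S) ⊇ FIRST(c) = {c}; new: +{c}
  S→S c A: FOLLOW(A) ⊇ FOLLOW(S) ⊇ {$,c}; new: +{$,c}
  S→a S B: FOLLOW(B) ⊇ FOLLOW(S) ⊇ {$,c}; new: +{$,c}
  S: {$,c}  A: {$,c}  B: {$,c}
iter 2: (no change)
  S: {$,c}  A: {$,c}  B: {$,c}

FOLLOW(S) = ["$", "c"]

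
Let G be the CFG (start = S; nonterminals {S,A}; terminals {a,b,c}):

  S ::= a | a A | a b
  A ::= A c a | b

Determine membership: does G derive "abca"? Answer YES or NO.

CNF form of G:
  S -> T1 A | T1 T2 | a
  A -> A X3 | b
  T0 -> c
  T1 -> a
  T2 -> b
  X3 -> T0 T1

CYK fill:
  T[0,0] 'a' = {S,T1}  orig:{S}
  T[1,1] 'b' = {A,T2}  orig:{A}
  T[2,2] 'c' = {T0}  orig:{}
  T[3,3] 'a' = {S,T1}  orig:{S}
  T[0,1] 'ab' = {S}
  T[1,2] 'bc' = ∅
  T[2,3] 'ca' = {X3}  orig:{}
  T[0,2] 'abc' = ∅
  T[1,3] 'bca' = {A}
  T[0,3] 'abca' = {S}

S ∈ T[0,3] ⇒ YES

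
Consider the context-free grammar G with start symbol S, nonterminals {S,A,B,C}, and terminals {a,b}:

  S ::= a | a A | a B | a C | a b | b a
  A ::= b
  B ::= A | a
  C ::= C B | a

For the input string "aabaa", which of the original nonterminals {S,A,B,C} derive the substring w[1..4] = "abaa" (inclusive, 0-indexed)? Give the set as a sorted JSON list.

Convert to CNF:
  S -> T0 A | T0 B | T0 C | T0 T1 | T1 T0 | a
  A -> b
  B -> a | b
  C -> C B | a
  T0 -> a
  T1 -> b

CYK fill — only the sub-triangle for w[1..4]:
  cell(1,1) a: {B,C,S,T0}  orig:{B,C,S}
  cell(2,2) b: {A,B,T1}  orig:{A,B}
  cell(3,3) a: {B,C,S,T0}  orig:{B,C,S}
  cell(4,4) a: {B,C,S,T0}  orig:{B,C,S}
  cell(1,2) ab: {C,S}
  cell(2,3) ba: {S}
  cell(3,4) aa: {C,S}
  cell(1,3) aba: {C}
  cell(2,4) baa: ∅
  cell(1,4) abaa: {C}

Original NTs in T[1,4] deriving "abaa": ["C"]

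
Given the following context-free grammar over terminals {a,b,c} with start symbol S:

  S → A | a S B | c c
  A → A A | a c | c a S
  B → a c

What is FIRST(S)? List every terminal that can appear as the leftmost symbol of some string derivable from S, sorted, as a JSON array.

Compute FIRST by fixpoint:
pass 1:
  A via A→a c: +{a}
  A via A→c a S: +{c}
  B via B→a c: +{a}
  S via S→A: +{a,c}
  FIRST(S)={a,c}  FIRST(A)={a,c}  FIRST(B)={a}
pass 2: (no change)
  FIRST(S)={a,c}  FIRST(A)={a,c}  FIRST(B)={a}

FIRST(S) = ["a", "c"]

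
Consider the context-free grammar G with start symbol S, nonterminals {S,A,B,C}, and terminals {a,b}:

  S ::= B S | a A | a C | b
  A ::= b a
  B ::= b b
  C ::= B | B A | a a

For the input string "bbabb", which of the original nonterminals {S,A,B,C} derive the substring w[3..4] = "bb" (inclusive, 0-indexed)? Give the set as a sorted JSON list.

CNF form of G:
  S -> B S | T1 A | T1 C | b
  A -> T0 T1
  B -> T0 T0
  C -> B A | T0 T0 | T1 T1
  T0 -> b
  T1 -> a

Fill CYK table bottom-up (cells [i..j] with 3 ≤ i ≤ j ≤ 4 only):
  T[3,3] 'b' = {S,T0}  orig:{S}
  T[4,4] 'b' = {S,T0}  orig:{S}
  T[3,4] 'bb' = {B,C}

Original NTs in T[3,4] deriving "bb": ["B", "C"]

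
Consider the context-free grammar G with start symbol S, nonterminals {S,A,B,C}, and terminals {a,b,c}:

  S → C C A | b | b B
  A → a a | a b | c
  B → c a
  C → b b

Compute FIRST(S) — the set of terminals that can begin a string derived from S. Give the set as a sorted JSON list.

Compute FIRST by fixpoint:
pass 1:
  A via A→a a: +{a}
  A via A→c: +{c}
  B via B→c a: +{c}
  C via C→b b: +{b}
  S via S→C C A: +{b}
  FIRST(S)={b}  FIRST(A)={a,c}  FIRST(B)={c}  FIRST(C)={b}
pass 2: (stable)
  FIRST(S)={b}  FIRST(A)={a,c}  FIRST(B)={c}  FIRST(C)={b}

FIRST(S) = ["b"]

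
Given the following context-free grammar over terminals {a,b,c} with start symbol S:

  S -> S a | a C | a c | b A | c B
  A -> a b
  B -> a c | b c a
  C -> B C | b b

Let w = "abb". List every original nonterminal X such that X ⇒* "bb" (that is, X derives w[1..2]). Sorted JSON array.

CNF form of G:
  S -> S T0 | T0 C | T0 T2 | T1 A | T2 B
  A -> T0 T1
  B -> T0 T2 | T1 X3
  C -> B C | T1 T1
  T0 -> a
  T1 -> b
  T2 -> c
  X3 -> T2 T0

CYK fill (cells [i..j] with 1 ≤ i ≤ j ≤ 2 only):
  cell(1,1) b: {T1}  orig:{}
  cell(2,2) b: {T1}  orig:{}
  cell(1,2) bb: {C}

Original NTs in T[1,2] deriving "bb": ["C"]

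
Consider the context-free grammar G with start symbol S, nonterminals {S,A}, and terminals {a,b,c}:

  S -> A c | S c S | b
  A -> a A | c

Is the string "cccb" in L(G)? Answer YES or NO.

CNF form of G:
  S -> A T1 | S X2 | b
  A -> T0 A | c
  T0 -> a
  T1 -> c
  X2 -> T1 S

CYK fill:
  [0..0]={A,T1}  "c"  orig:{A}
  [1..1]={A,T1}  "c"  orig:{A}
  [2..2]={A,T1}  "c"  orig:{A}
  [3..3]={S}  "b"
  [0..1]={S}  "cc"
  [1..2]={S}  "cc"
  [2..3]={X2}  "cb"  orig:{}
  [0..2]={X2}  "ccc"  orig:{}
  [1..3]=∅  "ccb"
  [0..3]={S}  "cccb"

S ∈ T[0,3] ⇒ YES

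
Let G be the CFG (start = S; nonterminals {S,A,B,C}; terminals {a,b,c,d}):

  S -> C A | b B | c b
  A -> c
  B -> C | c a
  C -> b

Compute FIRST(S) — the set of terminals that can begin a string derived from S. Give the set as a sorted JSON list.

Compute FIRST by fixpoint:
[1]
  A via A→c: +{c}
  B via B→c a: +{c}
  C via C→b: +{b}
  S via S→C A: +{b}
  S via S→c b: +{c}
  S: {b,c}  A: {c}  B: {c}  C: {b}
[2]
  B via B→C: +{b}
  S: {b,c}  A: {c}  B: {b,c}  C: {b}
[3] — fixpoint
  S: {b,c}  A: {c}  B: {b,c}  C: {b}

FIRST(S) = ["b", "c"]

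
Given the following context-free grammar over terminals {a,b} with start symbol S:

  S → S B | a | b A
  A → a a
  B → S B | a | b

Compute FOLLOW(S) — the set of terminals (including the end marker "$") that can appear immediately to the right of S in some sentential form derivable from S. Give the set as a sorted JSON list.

FIRST sets, iterate to fixpoint:
[1]
  A via A→a a: +{a}
  B via B→a: +{a}
  B via B→b: +{b}
  S via S→a: +{a}
  S via S→b A: +{b}
  S: {a,b}  A: {a}  B: {a,b}
[2] (stable)
  S: {a,b}  A: {a}  B: {a,b}

FOLLOW sets:
FOLLOW(S) := {$}
[1]
  B→S B: FOLLOW(S) ⊇ FIRST(B) = {a,b}; new: +{a,b}
  S→S B: FOLLOW(B) ⊇ FOLLOW(S) ⊇ {$,a,b}; new: +{$,a,b}
  S→b A: FOLLOW(A) ⊇ FOLLOW(S) ⊇ {$,a,b}; new: +{$,a,b}
  FOLLOW(S)={$,a,b}  FOLLOW(A)={$,a,b}  FOLLOW(B)={$,a,b}
[2] done
  FOLLOW(S)={$,a,b}  FOLLOW(A)={$,a,b}  FOLLOW(B)={$,a,b}

FOLLOW(S) = ["$", "a", "b"]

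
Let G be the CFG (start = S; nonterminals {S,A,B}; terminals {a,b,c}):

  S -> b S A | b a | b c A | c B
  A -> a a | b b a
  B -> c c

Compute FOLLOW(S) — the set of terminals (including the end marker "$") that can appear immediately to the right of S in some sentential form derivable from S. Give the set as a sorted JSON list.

Compute FIRST by fixpoint:
[1]
  A via A→a a: +{a}
  A via A→b b a: +{b}
  B via B→c c: +{c}
  S via S→b S A: +{b}
  S via S→c B: +{c}
  S: {b,c}  A: {a,b}  B: {c}
[2] (stable)
  S: {b,c}  A: {a,b}  B: {c}

Compute FOLLOW by fixpoint:
seed FOLLOW(S) with $
round 1:
  S→b S A: FOLLOW(S) ⊇ FIRST(A) = {a,b}; new: +{a,b}
  S→b S A: FOLLOW(A) ⊇ FOLLOW(S) ⊇ {$,a,b}; new: +{$,a,b}
  S→c B: FOLLOW(B) ⊇ FOLLOW(S) ⊇ {$,a,b}; new: +{$,a,b}
  S: {$,a,b}  A: {$,a,b}  B: {$,a,b}
round 2: (no change)
  S: {$,a,b}  A: {$,a,b}  B: {$,a,b}

FOLLOW(S) = ["$", "a", "b"]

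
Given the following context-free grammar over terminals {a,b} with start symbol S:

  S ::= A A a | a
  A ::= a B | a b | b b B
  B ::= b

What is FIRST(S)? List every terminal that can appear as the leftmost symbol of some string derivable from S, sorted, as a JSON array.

FIRST sets, iterate to fixpoint:
round 1:
  A via A→a B: +{a}
  A via A→b b B: +{b}
  B via B→b: +{b}
  S via S→A A a: +{a,b}
  FIRST(S)={a,b}  FIRST(A)={a,b}  FIRST(B)={b}
round 2: — fixpoint
  FIRST(S)={a,b}  FIRST(A)={a,b}  FIRST(B)={b}

FIRST(S) = ["a", "b"]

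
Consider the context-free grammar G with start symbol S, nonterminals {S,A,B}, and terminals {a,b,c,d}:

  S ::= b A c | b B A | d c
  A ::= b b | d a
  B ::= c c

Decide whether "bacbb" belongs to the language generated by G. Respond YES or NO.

Convert to CNF:
  S -> T0 X4 | T0 X5 | T1 T3
  A -> T0 T0 | T1 T2
  B -> T3 T3
  T0 -> b
  T1 -> d
  T2 -> a
  T3 -> c
  X4 -> A T3
  X5 -> B A

CYK table (by increasing span):
  T[0,0] 'b' = {T0}  orig:{}
  T[1,1] 'a' = {T2}  orig:{}
  T[2,2] 'c' = {T3}  orig:{}
  T[3,3] 'b' = {T0}  orig:{}
  T[4,4] 'b' = {T0}  orig:{}
  T[0,1] 'ba' = ∅
  T[1,2] 'ac' = ∅
  T[2,3] 'cb' = ∅
  T[3,4] 'bb' = {A}
  T[0,2] 'bac' = ∅
  T[1,3] 'acb' = ∅
  T[2,4] 'cbb' = ∅
  T[0,3] 'bacb' = ∅
  T[1,4] 'acbb' = ∅
  T[0,4] 'bacbb' = ∅

S ∉ T[0,4] ⇒ NO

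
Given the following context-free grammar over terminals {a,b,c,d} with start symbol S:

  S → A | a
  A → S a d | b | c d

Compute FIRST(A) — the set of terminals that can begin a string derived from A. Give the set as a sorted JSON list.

FIRST sets, iterate to fixpoint:
iter 1:
  A via A→b: +{b}
  A via A→c d: +{c}
  S via S→A: +{b,c}
  S via S→a: +{a}
  S: {a,b,c}  A: {b,c}
iter 2:
  A via A→S a d: +{a}
  S: {a,b,c}  A: {a,b,c}
iter 3: done
  S: {a,b,c}  A: {a,b,c}

FIRST(A) = ["a", "b", "c"]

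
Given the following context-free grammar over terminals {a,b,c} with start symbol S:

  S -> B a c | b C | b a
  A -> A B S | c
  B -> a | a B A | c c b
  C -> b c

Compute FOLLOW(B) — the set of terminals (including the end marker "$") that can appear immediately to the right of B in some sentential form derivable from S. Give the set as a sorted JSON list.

FIRST iteration:
round 1:
  A via A→c: +{c}
  B via B→a: +{a}
  B via B→c c b: +{c}
  C via C→b c: +{b}
  S via S→B a c: +{a,c}
  S via S→b C: +{b}
  FIRST[S]={a,b,c}  FIRST[A]={c}  FIRST[B]={a,c}  FIRST[C]={b}
round 2: (no change)
  FIRST[S]={a,b,c}  FIRST[A]={c}  FIRST[B]={a,c}  FIRST[C]={b}

FOLLOW sets:
initialize: $ ∈ FOLLOW(S)
[1]
  A→A B S: FOLLOW(A) ⊇ FIRST(B) = {a,c}; new: +{a,c}
  A→A B S: FOLLOW(B) ⊇ FIRST(S) = {a,b,c}; new: +{a,b,c}
  A→A B S: FOLLOW(S) ⊇ FOLLOW(A) ⊇ {a,c}; new: +{a,c}
  B→a B A: FOLLOW(A) ⊇ FOLLOW(B) ⊇ {a,b,c}; new: +{b}
  S→b C: FOLLOW(C) ⊇ FOLLOW(S) ⊇ {$,a,c}; new: +{$,a,c}
  S: {$,a,c}  A: {a,b,c}  B: {a,b,c}  C: {$,a,c}
[2]
  A→A B S: FOLLOW(S) ⊇ FOLLOW(A) ⊇ {a,b,c}; new: +{b}
  S→b C: FOLLOW(C) ⊇ FOLLOW(S) ⊇ {$,a,b,c}; new: +{b}
  S: {$,a,b,c}  A: {a,b,c}  B: {a,b,c}  C: {$,a,b,c}
[3] — fixpoint
  S: {$,a,b,c}  A: {a,b,c}  B: {a,b,c}  C: {$,a,b,c}

FOLLOW(B) = ["a", "b", "c"]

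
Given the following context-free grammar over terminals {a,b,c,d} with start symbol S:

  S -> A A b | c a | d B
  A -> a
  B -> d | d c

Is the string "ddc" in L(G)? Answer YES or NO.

CNF form of G:
  S -> A X4 | T0 B | T1 T3
  A -> a
  B -> T0 T1 | d
  T0 -> d
  T1 -> c
  T2 -> b
  T3 -> a
  X4 -> A T2

CYK fill:
  T[0,0] 'd' = {B,T0}  orig:{B}
  T[1,1] 'd' = {B,T0}  orig:{B}
  T[2,2] 'c' = {T1}  orig:{}
  T[0,1] 'dd' = {S}
  T[1,2] 'dc' = {B}
  T[0,2] 'ddc' = {S}

S ∈ T[0,2] ⇒ YES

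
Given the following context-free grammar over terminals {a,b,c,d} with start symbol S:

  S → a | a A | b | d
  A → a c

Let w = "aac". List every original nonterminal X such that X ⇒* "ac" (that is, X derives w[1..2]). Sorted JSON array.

CNF form of G:
  S -> T0 A | a | b | d
  A -> T0 T1
  T0 -> a
  T1 -> c

CYK table (by increasing span) — only the sub-triangle for w[1..2]:
  cell(1,1) a: {S,T0}  orig:{S}
  cell(2,2) c: {T1}  orig:{}
  cell(1,2) ac: {A}

Original NTs in T[1,2] deriving "ac": ["A"]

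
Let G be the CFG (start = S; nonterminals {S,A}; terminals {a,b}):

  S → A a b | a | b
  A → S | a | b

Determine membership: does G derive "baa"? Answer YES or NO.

Convert to CNF:
  S -> A X3 | a | b
  A -> A X2 | a | b
  T0 -> a
  T1 -> b
  X2 -> T0 T1
  X3 -> T0 T1

CYK table (by increasing span):
  cell(0,0) b: {A,S,T1}  orig:{A,S}
  cell(1,1) a: {A,S,T0}  orig:{A,S}
  cell(2,2) a: {A,S,T0}  orig:{A,S}
  cell(0,1) ba: ∅
  cell(1,2) aa: ∅
  cell(0,2) baa: ∅

S ∉ T[0,2] ⇒ NO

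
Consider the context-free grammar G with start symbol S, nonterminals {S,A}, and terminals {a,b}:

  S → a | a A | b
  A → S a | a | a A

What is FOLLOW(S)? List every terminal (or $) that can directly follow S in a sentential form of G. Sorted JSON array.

Compute FIRST by fixpoint:
iter 1:
  A via A→a: +{a}
  S via S→a: +{a}
  S via S→b: +{b}
  S: {a,b}  A: {a}
iter 2:
  A via A→S a: +{b}
  S: {a,b}  A: {a,b}
iter 3: (stable)
  S: {a,b}  A: {a,b}

FOLLOW sets:
seed FOLLOW(S) with $
[1]
  A→S a: FOLLOW(S) ⊇ FIRST(a) = {a}; new: +{a}
  S→a A: FOLLOW(A) ⊇ FOLLOW(S) ⊇ {$,a}; new: +{$,a}
  FOLLOW(S)={$,a}  FOLLOW(A)={$,a}
[2] — fixpoint
  FOLLOW(S)={$,a}  FOLLOW(A)={$,a}

FOLLOW(S) = ["$", "a"]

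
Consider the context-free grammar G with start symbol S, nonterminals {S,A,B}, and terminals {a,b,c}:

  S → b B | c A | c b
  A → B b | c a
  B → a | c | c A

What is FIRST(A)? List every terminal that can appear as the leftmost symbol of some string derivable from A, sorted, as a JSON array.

FIRST sets, iterate to fixpoint:
[1]
  A via A→c a: +{c}
  B via B→a: +{a}
  B via B→c: +{c}
  S via S→b B: +{b}
  S via S→c A: +{c}
  FIRST[S]={b,c}  FIRST[A]={c}  FIRST[B]={a,c}
[2]
  A via A→B b: +{a}
  FIRST[S]={b,c}  FIRST[A]={a,c}  FIRST[B]={a,c}
[3] (no change)
  FIRST[S]={b,c}  FIRST[A]={a,c}  FIRST[B]={a,c}

FIRST(A) = ["a", "c"]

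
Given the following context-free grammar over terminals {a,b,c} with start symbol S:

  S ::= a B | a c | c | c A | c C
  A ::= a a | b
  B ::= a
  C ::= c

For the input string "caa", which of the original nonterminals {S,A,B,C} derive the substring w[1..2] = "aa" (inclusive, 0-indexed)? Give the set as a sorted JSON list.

CNF form of G:
  S -> T0 B | T0 T1 | T1 A | T1 C | c
  A -> T0 T0 | b
  B -> a
  C -> c
  T0 -> a
  T1 -> c

Fill CYK table bottom-up — only the sub-triangle for w[1..2]:
  cell(1,1) a: {B,T0}  orig:{B}
  cell(2,2) a: {B,T0}  orig:{B}
  cell(1,2) aa: {A,S}

Original NTs in T[1,2] deriving "aa": ["A", "S"]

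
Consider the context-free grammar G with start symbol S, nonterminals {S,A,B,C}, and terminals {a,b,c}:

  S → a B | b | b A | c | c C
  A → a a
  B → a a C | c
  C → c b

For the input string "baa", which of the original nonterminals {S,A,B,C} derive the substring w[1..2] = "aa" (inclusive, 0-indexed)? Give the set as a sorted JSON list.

Convert to CNF:
  S -> T0 B | T1 C | T2 A | b | c
  A -> T0 T0
  B -> T0 X3 | c
  C -> T1 T2
  T0 -> a
  T1 -> c
  T2 -> b
  X3 -> T0 C

CYK table (by increasing span) (cells [i..j] with 1 ≤ i ≤ j ≤ 2 only):
  [1..1]={T0}  "a"  orig:{}
  [2..2]={T0}  "a"  orig:{}
  [1..2]={A}  "aa"

Original NTs in T[1,2] deriving "aa": ["A"]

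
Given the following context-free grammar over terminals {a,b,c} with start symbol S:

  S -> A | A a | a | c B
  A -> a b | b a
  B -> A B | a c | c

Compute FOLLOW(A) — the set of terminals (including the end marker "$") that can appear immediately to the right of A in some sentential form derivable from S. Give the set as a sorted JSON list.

FIRST iteration:
iter 1:
  A via A→a b: +{a}
  A via A→b a: +{b}
  B via B→A B: +{a,b}
  B via B→c: +{c}
  S via S→A: +{a,b}
  S via S→c B: +{c}
  FIRST(S)={a,b,c}  FIRST(A)={a,b}  FIRST(B)={a,b,c}
iter 2: — fixpoint
  FIRST(S)={a,b,c}  FIRST(A)={a,b}  FIRST(B)={a,b,c}

FOLLOW iteration:
FOLLOW(S) := {$}
pass 1:
  B→A B: FOLLOW(A) ⊇ FIRST(B) = {a,b,c}; new: +{a,b,c}
  S→A: FOLLOW(A) ⊇ FOLLOW(S) ⊇ {$}; new: +{$}
  S→c B: FOLLOW(B) ⊇ FOLLOW(S) ⊇ {$}; new: +{$}
  FOLLOW[S]={$}  FOLLOW[A]={$,a,b,c}  FOLLOW[B]={$}
pass 2: (no change)
  FOLLOW[S]={$}  FOLLOW[A]={$,a,b,c}  FOLLOW[B]={$}

FOLLOW(A) = ["$", "a", "b", "c"]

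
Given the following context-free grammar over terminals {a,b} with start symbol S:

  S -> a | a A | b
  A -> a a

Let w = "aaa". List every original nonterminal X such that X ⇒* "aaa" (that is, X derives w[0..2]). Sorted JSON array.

CNF form of G:
  S -> T0 A | a | b
  A -> T0 T0
  T0 -> a

CYK fill (cells [i..j] with 0 ≤ i ≤ j ≤ 2 only):
  [0..0]={S,T0}  "a"  orig:{S}
  [1..1]={S,T0}  "a"  orig:{S}
  [2..2]={S,T0}  "a"  orig:{S}
  [0..1]={A}  "aa"
  [1..2]={A}  "aa"
  [0..2]={S}  "aaa"

Original NTs in T[0,2] deriving "aaa": ["S"]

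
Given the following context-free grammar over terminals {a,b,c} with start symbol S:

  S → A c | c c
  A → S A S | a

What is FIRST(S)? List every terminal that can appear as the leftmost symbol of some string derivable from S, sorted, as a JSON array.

Compute FIRST by fixpoint:
round 1:
  A via A→a: +{a}
  S via S→A c: +{a}
  S via S→c c: +{c}
  FIRST[S]={a,c}  FIRST[A]={a}
round 2:
  A via A→S A S: +{c}
  FIRST[S]={a,c}  FIRST[A]={a,c}
round 3: done
  FIRST[S]={a,c}  FIRST[A]={a,c}

FIRST(S) = ["a", "c"]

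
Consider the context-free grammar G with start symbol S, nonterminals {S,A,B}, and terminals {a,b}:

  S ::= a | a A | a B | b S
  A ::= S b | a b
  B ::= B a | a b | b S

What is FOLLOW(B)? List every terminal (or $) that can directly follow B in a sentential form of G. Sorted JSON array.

Compute FIRST by fixpoint:
iter 1:
  A via A→a b: +{a}
  B via B→a b: +{a}
  B via B→b S: +{b}
  S via S→a: +{a}
  S via S→b S: +{b}
  FIRST(S)={a,b}  FIRST(A)={a}  FIRST(B)={a,b}
iter 2:
  A via A→S b: +{b}
  FIRST(S)={a,b}  FIRST(A)={a,b}  FIRST(B)={a,b}
iter 3: (no change)
  FIRST(S)={a,b}  FIRST(A)={a,b}  FIRST(B)={a,b}

FOLLOW iteration:
FOLLOW(S) := {$}
round 1:
  A→S b: FOLLOW(S) ⊇ FIRST(b) = {b}; new: +{b}
  B→B a: FOLLOW(B) ⊇ FIRST(a) = {a}; new: +{a}
  B→b S: FOLLOW(S) ⊇ FOLLOW(B) ⊇ {a}; new: +{a}
  S→a A: FOLLOW(A) ⊇ FOLLOW(S) ⊇ {$,a,b}; new: +{$,a,b}
  S→a B: FOLLOW(B) ⊇ FOLLOW(S) ⊇ {$,a,b}; new: +{$,b}
  FOLLOW[S]={$,a,b}  FOLLOW[A]={$,a,b}  FOLLOW[B]={$,a,b}
round 2: done
  FOLLOW[S]={$,a,b}  FOLLOW[A]={$,a,b}  FOLLOW[B]={$,a,b}

FOLLOW(B) = ["$", "a", "b"]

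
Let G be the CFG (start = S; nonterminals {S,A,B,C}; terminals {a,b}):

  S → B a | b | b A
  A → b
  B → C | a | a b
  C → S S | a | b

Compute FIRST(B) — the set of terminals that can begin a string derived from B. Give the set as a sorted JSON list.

Compute FIRST by fixpoint:
round 1:
  A via A→b: +{b}
  B via B→a: +{a}
  C via C→a: +{a}
  C via C→b: +{b}
  S via S→B a: +{a}
  S via S→b: +{b}
  FIRST(S)={a,b}  FIRST(A)={b}  FIRST(B)={a}  FIRST(C)={a,b}
round 2:
  B via B→C: +{b}
  FIRST(S)={a,b}  FIRST(A)={b}  FIRST(B)={a,b}  FIRST(C)={a,b}
round 3: (no change)
  FIRST(S)={a,b}  FIRST(A)={b}  FIRST(B)={a,b}  FIRST(C)={a,b}

FIRST(B) = ["a", "b"]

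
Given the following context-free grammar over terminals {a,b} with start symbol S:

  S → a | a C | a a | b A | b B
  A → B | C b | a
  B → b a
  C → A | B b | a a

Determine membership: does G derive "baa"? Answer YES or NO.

CNF form of G:
  S -> T0 A | T0 B | T1 C | T1 T1 | a
  A -> C T0 | T0 T1 | a
  B -> T0 T1
  C -> B T0 | C T0 | T0 T1 | T1 T1 | a
  T0 -> b
  T1 -> a

CYK fill:
  [0..0]={T0}  "b"  orig:{}
  [1..1]={A,C,S,T1}  "a"  orig:{A,C,S}
  [2..2]={A,C,S,T1}  "a"  orig:{A,C,S}
  [0..1]={A,B,C,S}  "ba"
  [1..2]={C,S}  "aa"
  [0..2]=∅  "baa"

S ∉ T[0,2] ⇒ NO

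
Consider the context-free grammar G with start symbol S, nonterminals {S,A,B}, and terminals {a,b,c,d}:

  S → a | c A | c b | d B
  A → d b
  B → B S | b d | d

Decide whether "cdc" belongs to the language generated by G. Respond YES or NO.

CNF form of G:
  S -> T0 B | T2 A | T2 T1 | a
  A -> T0 T1
  B -> B S | T1 T0 | d
  T0 -> d
  T1 -> b
  T2 -> c

CYK table (by increasing span):
  [0..0]={T2}  "c"  orig:{}
  [1..1]={B,T0}  "d"  orig:{B}
  [2..2]={T2}  "c"  orig:{}
  [0..1]=∅  "cd"
  [1..2]=∅  "dc"
  [0..2]=∅  "cdc"

S ∉ T[0,2] ⇒ NO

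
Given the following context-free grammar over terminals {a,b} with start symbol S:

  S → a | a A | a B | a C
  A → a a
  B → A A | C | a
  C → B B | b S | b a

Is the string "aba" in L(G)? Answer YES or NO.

CNF form of G:
  S -> T0 A | T0 B | T0 C | a
  A -> T0 T0
  B -> A A | B B | T1 S | T1 T0 | a
  C -> B B | T1 S | T1 T0
  T0 -> a
  T1 -> b

CYK table (by increasing span):
  T[0,0] 'a' = {B,S,T0}  orig:{B,S}
  T[1,1] 'b' = {T1}  orig:{}
  T[2,2] 'a' = {B,S,T0}  orig:{B,S}
  T[0,1] 'ab' = ∅
  T[1,2] 'ba' = {B,C}
  T[0,2] 'aba' = {B,C,S}

S ∈ T[0,2] ⇒ YES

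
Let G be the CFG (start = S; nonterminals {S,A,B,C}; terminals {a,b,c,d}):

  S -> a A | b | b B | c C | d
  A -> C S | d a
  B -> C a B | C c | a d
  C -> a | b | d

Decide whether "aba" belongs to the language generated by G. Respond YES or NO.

Convert to CNF:
  S -> T1 A | T2 C | T3 B | b | d
  A -> C S | T0 T1
  B -> C T2 | C X4 | T1 T0
  C -> a | b | d
  T0 -> d
  T1 -> a
  T2 -> c
  T3 -> b
  X4 -> T1 B

CYK fill:
  T[0,0] 'a' = {C,T1}  orig:{C}
  T[1,1] 'b' = {C,S,T3}  orig:{C,S}
  T[2,2] 'a' = {C,T1}  orig:{C}
  T[0,1] 'ab' = {A}
  T[1,2] 'ba' = ∅
  T[0,2] 'aba' = ∅

S ∉ T[0,2] ⇒ NO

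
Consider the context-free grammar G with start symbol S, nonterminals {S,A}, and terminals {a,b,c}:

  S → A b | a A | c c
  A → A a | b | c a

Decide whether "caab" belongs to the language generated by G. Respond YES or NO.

Convert to CNF:
  S -> A T2 | T0 A | T1 T1
  A -> A T0 | T1 T0 | b
  T0 -> a
  T1 -> c
  T2 -> b

Fill CYK table bottom-up:
  cell(0,0) c: {T1}  orig:{}
  cell(1,1) a: {T0}  orig:{}
  cell(2,2) a: {T0}  orig:{}
  cell(3,3) b: {A,T2}  orig:{A}
  cell(0,1) ca: {A}
  cell(1,2) aa: ∅
  cell(2,3) ab: {S}
  cell(0,2) caa: {A}
  cell(1,3) aab: ∅
  cell(0,3) caab: {S}

S ∈ T[0,3] ⇒ YES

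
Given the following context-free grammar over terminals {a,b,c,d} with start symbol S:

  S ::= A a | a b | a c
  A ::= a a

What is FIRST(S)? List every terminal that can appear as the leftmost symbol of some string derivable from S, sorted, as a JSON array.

FIRST sets, iterate to fixpoint:
[1]
  A via A→a a: +{a}
  S via S→A a: +{a}
  FIRST(S)={a}  FIRST(A)={a}
[2] (stable)
  FIRST(S)={a}  FIRST(A)={a}

FIRST(S) = ["a"]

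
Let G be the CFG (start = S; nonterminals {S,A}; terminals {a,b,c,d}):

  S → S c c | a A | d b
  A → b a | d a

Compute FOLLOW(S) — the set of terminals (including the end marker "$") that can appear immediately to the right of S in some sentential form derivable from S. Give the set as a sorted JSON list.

FIRST iteration:
[1]
  A via A→b a: +{b}
  A via A→d a: +{d}
  S via S→a A: +{a}
  S via S→d b: +{d}
  FIRST(S)={a,d}  FIRST(A)={b,d}
[2] (no change)
  FIRST(S)={a,d}  FIRST(A)={b,d}

FOLLOW sets:
seed FOLLOW(S) with $
pass 1:
  S→S c c: FOLLOW(S) ⊇ FIRST(c) = {c}; new: +{c}
  S→a A: FOLLOW(A) ⊇ FOLLOW(S) ⊇ {$,c}; new: +{$,c}
  FOLLOW(S)={$,c}  FOLLOW(A)={$,c}
pass 2: done
  FOLLOW(S)={$,c}  FOLLOW(A)={$,c}

FOLLOW(S) = ["$", "c"]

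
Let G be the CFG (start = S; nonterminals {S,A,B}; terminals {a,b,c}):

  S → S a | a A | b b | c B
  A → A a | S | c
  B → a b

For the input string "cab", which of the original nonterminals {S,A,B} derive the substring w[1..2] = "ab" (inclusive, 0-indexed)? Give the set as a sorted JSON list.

Convert to CNF:
  S -> S T0 | T0 A | T1 T1 | T2 B
  A -> A T0 | S T0 | T0 A | T1 T1 | T2 B | c
  B -> T0 T1
  T0 -> a
  T1 -> b
  T2 -> c

CYK table (by increasing span) (cells [i..j] with 1 ≤ i ≤ j ≤ 2 only):
  [1..1]={T0}  "a"  orig:{}
  [2..2]={T1}  "b"  orig:{}
  [1..2]={B}  "ab"

Original NTs in T[1,2] deriving "ab": ["B"]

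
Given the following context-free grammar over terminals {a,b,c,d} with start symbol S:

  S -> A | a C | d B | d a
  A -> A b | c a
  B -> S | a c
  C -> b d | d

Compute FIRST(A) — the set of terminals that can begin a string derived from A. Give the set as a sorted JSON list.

FIRST iteration:
iter 1:
  A via A→c a: +{c}
  B via B→a c: +{a}
  C via C→b d: +{b}
  C via C→d: +{d}
  S via S→A: +{c}
  S via S→a C: +{a}
  S via S→d B: +{d}
  FIRST[S]={a,c,d}  FIRST[A]={c}  FIRST[B]={a}  FIRST[C]={b,d}
iter 2:
  B via B→S: +{c,d}
  FIRST[S]={a,c,d}  FIRST[A]={c}  FIRST[B]={a,c,d}  FIRST[C]={b,d}
iter 3: — fixpoint
  FIRST[S]={a,c,d}  FIRST[A]={c}  FIRST[B]={a,c,d}  FIRST[C]={b,d}

FIRST(A) = ["c"]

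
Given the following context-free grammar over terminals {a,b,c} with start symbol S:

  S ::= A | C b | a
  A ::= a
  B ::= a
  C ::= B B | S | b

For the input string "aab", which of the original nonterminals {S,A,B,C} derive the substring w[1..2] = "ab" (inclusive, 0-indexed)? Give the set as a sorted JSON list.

CNF form of G:
  S -> C T0 | a
  A -> a
  B -> a
  C -> B B | C T0 | a | b
  T0 -> b

CYK table (by increasing span) — only the sub-triangle for w[1..2]:
  T[1,1] 'a' = {A,B,C,S}
  T[2,2] 'b' = {C,T0}  orig:{C}
  T[1,2] 'ab' = {C,S}

Original NTs in T[1,2] deriving "ab": ["C", "S"]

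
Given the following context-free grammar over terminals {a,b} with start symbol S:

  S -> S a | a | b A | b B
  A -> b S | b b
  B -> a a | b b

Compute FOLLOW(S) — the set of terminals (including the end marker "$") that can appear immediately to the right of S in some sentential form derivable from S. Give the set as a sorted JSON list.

Compute FIRST by fixpoint:
iter 1:
  A via A→b S: +{b}
  B via B→a a: +{a}
  B via B→b b: +{b}
  S via S→a: +{a}
  S via S→b A: +{b}
  S: {a,b}  A: {b}  B: {a,b}
iter 2: — fixpoint
  S: {a,b}  A: {b}  B: {a,b}

FOLLOW sets:
seed FOLLOW(S) with $
round 1:
  S→S a: FOLLOW(S) ⊇ FIRST(a) = {a}; new: +{a}
  S→b A: FOLLOW(A) ⊇ FOLLOW(S) ⊇ {$,a}; new: +{$,a}
  S→b B: FOLLOW(B) ⊇ FOLLOW(S) ⊇ {$,a}; new: +{$,a}
  S: {$,a}  A: {$,a}  B: {$,a}
round 2: done
  S: {$,a}  A: {$,a}  B: {$,a}

FOLLOW(S) = ["$", "a"]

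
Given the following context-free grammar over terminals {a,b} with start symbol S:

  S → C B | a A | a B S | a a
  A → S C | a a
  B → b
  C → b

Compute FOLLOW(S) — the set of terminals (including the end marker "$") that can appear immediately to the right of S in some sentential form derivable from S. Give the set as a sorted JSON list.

FIRST sets, iterate to fixpoint:
iter 1:
  A via A→a a: +{a}
  B via B→b: +{b}
  C via C→b: +{b}
  S via S→C B: +{b}
  S via S→a A: +{a}
  S: {a,b}  A: {a}  B: {b}  C: {b}
iter 2:
  A via A→S C: +{b}
  S: {a,b}  A: {a,b}  B: {b}  C: {b}
iter 3: (stable)
  S: {a,b}  A: {a,b}  B: {b}  C: {b}

Compute FOLLOW by fixpoint:
seed FOLLOW(S) with $
[1]
  A→S C: FOLLOW(S) ⊇ FIRST(C) = {b}; new: +{b}
  S→C B: FOLLOW(C) ⊇ FIRST(B) = {b}; new: +{b}
  S→C B: FOLLOW(B) ⊇ FOLLOW(S) ⊇ {$,b}; new: +{$,b}
  S→a A: FOLLOW(A) ⊇ FOLLOW(S) ⊇ {$,b}; new: +{$,b}
  S→a B S: FOLLOW(B) ⊇ FIRST(S) = {a,b}; new: +{a}
  FOLLOW[S]={$,b}  FOLLOW[A]={$,b}  FOLLOW[B]={$,a,b}  FOLLOW[C]={b}
[2]
  A→S C: FOLLOW(C) ⊇ FOLLOW(A) ⊇ {$,b}; new: +{$}
  FOLLOW[S]={$,b}  FOLLOW[A]={$,b}  FOLLOW[B]={$,a,b}  FOLLOW[C]={$,b}
[3] done
  FOLLOW[S]={$,b}  FOLLOW[A]={$,b}  FOLLOW[B]={$,a,b}  FOLLOW[C]={$,b}

FOLLOW(S) = ["$", "b"]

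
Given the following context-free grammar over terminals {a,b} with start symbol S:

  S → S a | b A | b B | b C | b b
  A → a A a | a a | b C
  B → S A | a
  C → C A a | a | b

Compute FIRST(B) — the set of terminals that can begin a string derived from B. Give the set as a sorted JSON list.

FIRST sets, iterate to fixpoint:
pass 1:
  A via A→a A a: +{a}
  A via A→b C: +{b}
  B via B→a: +{a}
  C via C→a: +{a}
  C via C→b: +{b}
  S via S→b A: +{b}
  FIRST(S)={b}  FIRST(A)={a,b}  FIRST(B)={a}  FIRST(C)={a,b}
pass 2:
  B via B→S A: +{b}
  FIRST(S)={b}  FIRST(A)={a,b}  FIRST(B)={a,b}  FIRST(C)={a,b}
pass 3: (no change)
  FIRST(S)={b}  FIRST(A)={a,b}  FIRST(B)={a,b}  FIRST(C)={a,b}

FIRST(B) = ["a", "b"]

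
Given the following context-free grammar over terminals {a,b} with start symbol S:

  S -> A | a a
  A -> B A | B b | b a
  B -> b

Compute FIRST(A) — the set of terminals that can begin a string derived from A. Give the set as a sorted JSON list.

FIRST iteration:
round 1:
  A via A→b a: +{b}
  B via B→b: +{b}
  S via S→A: +{b}
  S via S→a a: +{a}
  S: {a,b}  A: {b}  B: {b}
round 2: (no change)
  S: {a,b}  A: {b}  B: {b}

FIRST(A) = ["b"]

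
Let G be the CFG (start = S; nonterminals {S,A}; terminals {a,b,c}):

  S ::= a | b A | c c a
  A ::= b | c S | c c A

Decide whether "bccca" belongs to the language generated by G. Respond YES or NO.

Convert to CNF:
  S -> T0 X4 | T1 A | a
  A -> T0 S | T0 X3 | b
  T0 -> c
  T1 -> b
  T2 -> a
  X3 -> T0 A
  X4 -> T0 T2

CYK table (by increasing span):
  [0..0]={A,T1}  "b"  orig:{A}
  [1..1]={T0}  "c"  orig:{}
  [2..2]={T0}  "c"  orig:{}
  [3..3]={T0}  "c"  orig:{}
  [4..4]={S,T2}  "a"  orig:{S}
  [0..1]=∅  "bc"
  [1..2]=∅  "cc"
  [2..3]=∅  "cc"
  [3..4]={A,X4}  "ca"  orig:{A}
  [0..2]=∅  "bcc"
  [1..3]=∅  "ccc"
  [2..4]={S,X3}  "cca"  orig:{S}
  [0..3]=∅  "bccc"
  [1..4]={A}  "ccca"
  [0..4]={S}  "bccca"

S ∈ T[0,4] ⇒ YES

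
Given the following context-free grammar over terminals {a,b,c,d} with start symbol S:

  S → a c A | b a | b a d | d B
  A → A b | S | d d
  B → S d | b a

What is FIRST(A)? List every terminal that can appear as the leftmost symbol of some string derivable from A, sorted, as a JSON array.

Compute FIRST by fixpoint:
round 1:
  A via A→d d: +{d}
  B via B→b a: +{b}
  S via S→a c A: +{a}
  S via S→b a: +{b}
  S via S→d B: +{d}
  FIRST[S]={a,b,d}  FIRST[A]={d}  FIRST[B]={b}
round 2:
  A via A→S: +{a,b}
  B via B→S d: +{a,d}
  FIRST[S]={a,b,d}  FIRST[A]={a,b,d}  FIRST[B]={a,b,d}
round 3: done
  FIRST[S]={a,b,d}  FIRST[A]={a,b,d}  FIRST[B]={a,b,d}

FIRST(A) = ["a", "b", "d"]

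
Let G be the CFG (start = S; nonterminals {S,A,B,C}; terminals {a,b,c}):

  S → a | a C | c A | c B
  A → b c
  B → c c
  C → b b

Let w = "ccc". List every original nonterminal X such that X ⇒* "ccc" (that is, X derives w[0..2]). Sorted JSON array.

Convert to CNF:
  S -> T1 A | T1 B | T2 C | a
  A -> T0 T1
  B -> T1 T1
  C -> T0 T0
  T0 -> b
  T1 -> c
  T2 -> a

CYK fill, restricted to cells inside w[0..2]:
  cell(0,0) c: {T1}  orig:{}
  cell(1,1) c: {T1}  orig:{}
  cell(2,2) c: {T1}  orig:{}
  cell(0,1) cc: {B}
  cell(1,2) cc: {B}
  cell(0,2) ccc: {S}

Original NTs in T[0,2] deriving "ccc": ["S"]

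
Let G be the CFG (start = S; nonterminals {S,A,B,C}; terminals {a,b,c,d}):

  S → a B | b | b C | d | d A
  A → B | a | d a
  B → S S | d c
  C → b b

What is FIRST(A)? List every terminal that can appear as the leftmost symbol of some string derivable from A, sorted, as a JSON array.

Compute FIRST by fixpoint:
pass 1:
  A via A→a: +{a}
  A via A→d a: +{d}
  B via B→d c: +{d}
  C via C→b b: +{b}
  S via S→a B: +{a}
  S via S→b: +{b}
  S via S→d: +{d}
  FIRST[S]={a,b,d}  FIRST[A]={a,d}  FIRST[B]={d}  FIRST[C]={b}
pass 2:
  B via B→S S: +{a,b}
  FIRST[S]={a,b,d}  FIRST[A]={a,d}  FIRST[B]={a,b,d}  FIRST[C]={b}
pass 3:
  A via A→B: +{b}
  FIRST[S]={a,b,d}  FIRST[A]={a,b,d}  FIRST[B]={a,b,d}  FIRST[C]={b}
pass 4: done
  FIRST[S]={a,b,d}  FIRST[A]={a,b,d}  FIRST[B]={a,b,d}  FIRST[C]={b}

FIRST(A) = ["a", "b", "d"]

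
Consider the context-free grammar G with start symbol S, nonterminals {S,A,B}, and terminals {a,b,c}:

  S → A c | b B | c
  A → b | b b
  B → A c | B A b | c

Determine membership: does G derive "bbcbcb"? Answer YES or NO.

Convert to CNF:
  S -> A T1 | T0 B | c
  A -> T0 T0 | b
  B -> A T1 | B X2 | c
  T0 -> b
  T1 -> c
  X2 -> A T0

CYK fill:
  [0..0]={A,T0}  "b"  orig:{A}
  [1..1]={A,T0}  "b"  orig:{A}
  [2..2]={B,S,T1}  "c"  orig:{B,S}
  [3..3]={A,T0}  "b"  orig:{A}
  [4..4]={B,S,T1}  "c"  orig:{B,S}
  [5..5]={A,T0}  "b"  orig:{A}
  [0..1]={A,X2}  "bb"  orig:{A}
  [1..2]={B,S}  "bc"
  [2..3]=∅  "cb"
  [3..4]={B,S}  "bc"
  [4..5]=∅  "cb"
  [0..2]={B,S}  "bbc"
  [1..3]=∅  "bcb"
  [2..4]=∅  "cbc"
  [3..5]=∅  "bcb"
  [0..3]=∅  "bbcb"
  [1..4]=∅  "bcbc"
  [2..5]=∅  "cbcb"
  [0..4]=∅  "bbcbc"
  [1..5]=∅  "bcbcb"
  [0..5]=∅  "bbcbcb"

S ∉ T[0,5] ⇒ NO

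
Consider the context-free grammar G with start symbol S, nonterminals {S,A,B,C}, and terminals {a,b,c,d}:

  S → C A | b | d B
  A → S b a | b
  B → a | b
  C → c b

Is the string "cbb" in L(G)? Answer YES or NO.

CNF form of G:
  S -> C A | T3 B | b
  A -> S X4 | b
  B -> a | b
  C -> T2 T0
  T0 -> b
  T1 -> a
  T2 -> c
  T3 -> d
  X4 -> T0 T1

CYK table (by increasing span):
  cell(0,0) c: {T2}  orig:{}
  cell(1,1) b: {A,B,S,T0}  orig:{A,B,S}
  cell(2,2) b: {A,B,S,T0}  orig:{A,B,S}
  cell(0,1) cb: {C}
  cell(1,2) bb: ∅
  cell(0,2) cbb: {S}

S ∈ T[0,2] ⇒ YES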